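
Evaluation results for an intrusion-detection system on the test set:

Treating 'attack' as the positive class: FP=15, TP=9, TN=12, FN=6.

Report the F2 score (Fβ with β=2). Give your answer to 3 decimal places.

0.536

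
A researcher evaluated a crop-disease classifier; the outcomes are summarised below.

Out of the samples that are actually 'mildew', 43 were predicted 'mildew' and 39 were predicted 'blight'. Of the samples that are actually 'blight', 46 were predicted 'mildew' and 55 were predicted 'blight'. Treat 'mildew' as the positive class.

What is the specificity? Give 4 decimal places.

0.5446

Specificity = TN/(TN+FP) = 55/(55+46) = 0.5446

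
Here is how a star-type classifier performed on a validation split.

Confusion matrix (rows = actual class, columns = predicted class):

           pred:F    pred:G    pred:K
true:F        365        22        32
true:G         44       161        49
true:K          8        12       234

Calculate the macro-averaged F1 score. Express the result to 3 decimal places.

Per-class F1 score (2·TP/(2·TP+FP+FN)):
  F: TP=365, FP=44+8=52, FN=22+32=54 → 730/836 = 0.8732
  G: TP=161, FP=22+12=34, FN=44+49=93 → 322/449 = 0.7171
  K: TP=234, FP=32+49=81, FN=8+12=20 → 468/569 = 0.8225
Macro-F1 score = mean = (0.8732 + 0.7171 + 0.8225) / 3 = 0.804

0.804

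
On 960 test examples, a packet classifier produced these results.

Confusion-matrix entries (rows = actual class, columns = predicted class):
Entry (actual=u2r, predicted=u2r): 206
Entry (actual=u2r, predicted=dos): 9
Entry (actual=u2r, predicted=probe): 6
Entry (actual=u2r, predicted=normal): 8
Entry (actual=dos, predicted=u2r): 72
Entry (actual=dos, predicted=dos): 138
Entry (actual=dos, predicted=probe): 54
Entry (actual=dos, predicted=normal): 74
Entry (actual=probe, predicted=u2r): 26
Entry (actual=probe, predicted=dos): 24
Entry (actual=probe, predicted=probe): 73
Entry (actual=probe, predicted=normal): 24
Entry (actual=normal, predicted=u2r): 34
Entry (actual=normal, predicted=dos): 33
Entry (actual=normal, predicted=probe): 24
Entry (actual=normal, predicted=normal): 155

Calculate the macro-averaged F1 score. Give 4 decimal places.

Per-class F1 score (2·TP/(2·TP+FP+FN)):
  u2r: TP=206, FP=72+26+34=132, FN=9+6+8=23 → 412/567 = 0.72663
  dos: TP=138, FP=9+24+33=66, FN=72+54+74=200 → 276/542 = 0.50923
  probe: TP=73, FP=6+54+24=84, FN=26+24+24=74 → 146/304 = 0.48026
  normal: TP=155, FP=8+74+24=106, FN=34+33+24=91 → 310/507 = 0.61144
Macro-F1 score = mean = (0.72663 + 0.50923 + 0.48026 + 0.61144) / 4 = 0.5819

0.5819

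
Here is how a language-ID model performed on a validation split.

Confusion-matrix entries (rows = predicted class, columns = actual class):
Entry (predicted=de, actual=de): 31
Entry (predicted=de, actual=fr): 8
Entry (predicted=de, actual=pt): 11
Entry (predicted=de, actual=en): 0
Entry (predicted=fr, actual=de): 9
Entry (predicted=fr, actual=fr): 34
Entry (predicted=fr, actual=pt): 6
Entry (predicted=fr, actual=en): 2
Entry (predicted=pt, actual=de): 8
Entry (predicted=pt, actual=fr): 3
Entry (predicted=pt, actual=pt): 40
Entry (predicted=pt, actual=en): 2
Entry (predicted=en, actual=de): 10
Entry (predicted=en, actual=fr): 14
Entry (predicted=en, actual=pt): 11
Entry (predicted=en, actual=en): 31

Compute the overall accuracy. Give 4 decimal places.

Accuracy = trace / total = (31+34+40+31=136) / 220 = 136/220 = 0.6182

0.6182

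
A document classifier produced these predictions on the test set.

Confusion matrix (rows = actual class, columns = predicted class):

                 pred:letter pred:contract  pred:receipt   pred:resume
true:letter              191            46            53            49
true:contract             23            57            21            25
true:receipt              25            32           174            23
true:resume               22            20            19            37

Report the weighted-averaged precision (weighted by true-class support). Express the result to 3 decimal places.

0.596

Per-class precision (TP/(TP+FP)):
  letter: TP=191, FP=23+25+22=70 → 191/261 = 0.7318
  contract: TP=57, FP=46+32+20=98 → 57/155 = 0.3677
  receipt: TP=174, FP=53+21+19=93 → 174/267 = 0.6517
  resume: TP=37, FP=49+25+23=97 → 37/134 = 0.2761
Weighted-precision = Σ (supportᵢ/N)·precisionᵢ with N=817: (339/817)·0.7318 + (126/817)·0.3677 + (254/817)·0.6517 + (98/817)·0.2761 = 0.596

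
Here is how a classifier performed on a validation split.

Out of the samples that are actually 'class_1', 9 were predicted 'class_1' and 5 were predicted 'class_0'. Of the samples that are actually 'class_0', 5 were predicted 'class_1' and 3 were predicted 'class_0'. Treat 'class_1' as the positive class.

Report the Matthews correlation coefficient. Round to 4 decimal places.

0.0179

MCC = (TP·TN − FP·FN) / √((TP+FP)(TP+FN)(TN+FP)(TN+FN))
Numerator = 9·3 − 5·5 = 2
Denominator = √(14·14·8·8) = √12544 = 112.0000
MCC = 2 / 112.0000 = 0.0179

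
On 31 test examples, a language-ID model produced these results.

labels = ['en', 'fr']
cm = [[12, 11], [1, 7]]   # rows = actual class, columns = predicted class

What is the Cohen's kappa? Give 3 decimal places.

0.282

Observed agreement pₒ = trace/N = 19/31 = 0.6129
Expected agreement pₑ = Σ (rowᵢ·colᵢ)/N² = (23·13 + 8·18)/31² = 0.4610
κ = (pₒ − pₑ)/(1 − pₑ) = (0.6129 − 0.4610)/(1 − 0.4610) = 0.282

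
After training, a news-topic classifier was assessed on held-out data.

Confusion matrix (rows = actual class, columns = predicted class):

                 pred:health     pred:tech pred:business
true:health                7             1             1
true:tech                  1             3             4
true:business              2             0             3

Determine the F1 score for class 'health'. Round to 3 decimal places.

0.737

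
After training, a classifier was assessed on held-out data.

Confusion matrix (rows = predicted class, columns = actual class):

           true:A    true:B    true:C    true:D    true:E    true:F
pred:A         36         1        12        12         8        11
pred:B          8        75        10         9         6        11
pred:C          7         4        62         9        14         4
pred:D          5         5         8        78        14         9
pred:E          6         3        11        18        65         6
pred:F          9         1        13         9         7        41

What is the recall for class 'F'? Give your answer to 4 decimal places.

recall = TP/(TP+FN).
F: TP=41, FN=11+11+4+9+6=41 → 41/82 = 0.50000

0.5000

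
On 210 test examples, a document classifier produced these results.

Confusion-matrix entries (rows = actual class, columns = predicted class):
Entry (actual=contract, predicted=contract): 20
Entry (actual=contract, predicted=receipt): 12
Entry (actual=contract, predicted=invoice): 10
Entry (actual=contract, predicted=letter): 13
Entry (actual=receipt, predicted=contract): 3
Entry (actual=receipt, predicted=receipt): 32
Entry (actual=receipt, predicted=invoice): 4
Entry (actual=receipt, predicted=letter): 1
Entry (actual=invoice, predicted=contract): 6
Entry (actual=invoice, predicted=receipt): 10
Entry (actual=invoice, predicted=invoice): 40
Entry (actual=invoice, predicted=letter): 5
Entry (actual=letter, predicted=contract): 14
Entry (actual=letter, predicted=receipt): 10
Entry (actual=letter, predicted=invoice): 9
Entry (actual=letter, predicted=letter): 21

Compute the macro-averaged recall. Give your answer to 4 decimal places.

0.5521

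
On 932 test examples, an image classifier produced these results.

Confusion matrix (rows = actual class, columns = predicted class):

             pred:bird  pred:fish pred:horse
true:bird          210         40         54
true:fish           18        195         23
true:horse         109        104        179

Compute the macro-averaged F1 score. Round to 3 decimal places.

Per-class F1 score (2·TP/(2·TP+FP+FN)):
  bird: TP=210, FP=18+109=127, FN=40+54=94 → 420/641 = 0.6552
  fish: TP=195, FP=40+104=144, FN=18+23=41 → 390/575 = 0.6783
  horse: TP=179, FP=54+23=77, FN=109+104=213 → 358/648 = 0.5525
Macro-F1 score = mean = (0.6552 + 0.6783 + 0.5525) / 3 = 0.629

0.629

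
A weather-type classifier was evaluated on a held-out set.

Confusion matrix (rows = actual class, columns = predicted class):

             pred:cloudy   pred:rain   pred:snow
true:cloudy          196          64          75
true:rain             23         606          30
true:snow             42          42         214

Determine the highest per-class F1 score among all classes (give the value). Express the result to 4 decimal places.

0.8840

Per-class F1 score (2·TP/(2·TP+FP+FN)):
  cloudy: TP=196, FP=23+42=65, FN=64+75=139 → 392/596 = 0.65772
  rain: TP=606, FP=64+42=106, FN=23+30=53 → 1212/1371 = 0.88403
  snow: TP=214, FP=75+30=105, FN=42+42=84 → 428/617 = 0.69368
Highest is class 'rain' with F1 score = 0.8840.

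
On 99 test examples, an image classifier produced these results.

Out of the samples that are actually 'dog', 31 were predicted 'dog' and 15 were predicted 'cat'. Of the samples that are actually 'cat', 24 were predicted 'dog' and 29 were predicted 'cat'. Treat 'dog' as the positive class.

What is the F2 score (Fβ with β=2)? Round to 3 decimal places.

0.649

Fβ = (1+β²)·TP / ((1+β²)·TP + β²·FN + FP), with β²=4
= 5·31 / (5·31 + 4·15 + 24) = 0.649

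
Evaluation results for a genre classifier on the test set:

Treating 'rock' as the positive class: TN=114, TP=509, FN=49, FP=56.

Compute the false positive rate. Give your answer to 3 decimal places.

0.329

FPR = FP/(FP+TN) = 56/(56+114) = 0.329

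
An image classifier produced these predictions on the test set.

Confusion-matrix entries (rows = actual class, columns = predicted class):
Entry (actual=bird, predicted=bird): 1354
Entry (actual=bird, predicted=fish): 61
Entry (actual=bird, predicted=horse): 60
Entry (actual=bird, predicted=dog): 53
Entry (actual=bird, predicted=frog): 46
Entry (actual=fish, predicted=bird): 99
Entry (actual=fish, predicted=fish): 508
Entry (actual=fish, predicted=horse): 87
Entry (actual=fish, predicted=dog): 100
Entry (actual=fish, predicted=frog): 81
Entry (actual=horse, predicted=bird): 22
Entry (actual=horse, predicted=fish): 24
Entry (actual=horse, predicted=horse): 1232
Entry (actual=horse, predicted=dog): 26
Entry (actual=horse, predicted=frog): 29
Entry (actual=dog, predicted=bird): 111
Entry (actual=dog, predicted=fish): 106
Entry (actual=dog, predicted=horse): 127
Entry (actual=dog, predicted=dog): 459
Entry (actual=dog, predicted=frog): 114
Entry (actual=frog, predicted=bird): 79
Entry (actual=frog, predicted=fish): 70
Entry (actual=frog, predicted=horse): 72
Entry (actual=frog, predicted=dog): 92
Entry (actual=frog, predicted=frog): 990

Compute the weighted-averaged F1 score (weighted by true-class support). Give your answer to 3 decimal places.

0.750

Per-class F1 score (2·TP/(2·TP+FP+FN)):
  bird: TP=1354, FP=99+22+111+79=311, FN=61+60+53+46=220 → 2708/3239 = 0.8361
  fish: TP=508, FP=61+24+106+70=261, FN=99+87+100+81=367 → 1016/1644 = 0.6180
  horse: TP=1232, FP=60+87+127+72=346, FN=22+24+26+29=101 → 2464/2911 = 0.8464
  dog: TP=459, FP=53+100+26+92=271, FN=111+106+127+114=458 → 918/1647 = 0.5574
  frog: TP=990, FP=46+81+29+114=270, FN=79+70+72+92=313 → 1980/2563 = 0.7725
Weighted-F1 score = Σ (supportᵢ/N)·F1 scoreᵢ with N=6002: (1574/6002)·0.8361 + (875/6002)·0.6180 + (1333/6002)·0.8464 + (917/6002)·0.5574 + (1303/6002)·0.7725 = 0.750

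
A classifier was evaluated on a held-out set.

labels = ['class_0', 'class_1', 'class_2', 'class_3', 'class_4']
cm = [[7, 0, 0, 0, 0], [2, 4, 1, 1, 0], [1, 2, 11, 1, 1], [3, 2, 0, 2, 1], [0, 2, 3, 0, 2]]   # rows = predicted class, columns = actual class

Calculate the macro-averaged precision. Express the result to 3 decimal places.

Per-class precision (TP/(TP+FP)):
  class_0: TP=7, FP=0+0+0+0=0 → 7/7 = 1.0000
  class_1: TP=4, FP=2+1+1+0=4 → 4/8 = 0.5000
  class_2: TP=11, FP=1+2+1+1=5 → 11/16 = 0.6875
  class_3: TP=2, FP=3+2+0+1=6 → 2/8 = 0.2500
  class_4: TP=2, FP=0+2+3+0=5 → 2/7 = 0.2857
Macro-precision = mean = (1.0000 + 0.5000 + 0.6875 + 0.2500 + 0.2857) / 5 = 0.545

0.545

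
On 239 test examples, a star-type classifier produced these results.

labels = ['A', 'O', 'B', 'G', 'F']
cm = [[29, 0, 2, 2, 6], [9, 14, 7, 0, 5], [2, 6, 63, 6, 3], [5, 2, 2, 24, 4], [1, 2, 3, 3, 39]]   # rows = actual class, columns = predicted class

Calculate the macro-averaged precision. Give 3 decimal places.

0.680

Per-class precision (TP/(TP+FP)):
  A: TP=29, FP=9+2+5+1=17 → 29/46 = 0.6304
  O: TP=14, FP=0+6+2+2=10 → 14/24 = 0.5833
  B: TP=63, FP=2+7+2+3=14 → 63/77 = 0.8182
  G: TP=24, FP=2+0+6+3=11 → 24/35 = 0.6857
  F: TP=39, FP=6+5+3+4=18 → 39/57 = 0.6842
Macro-precision = mean = (0.6304 + 0.5833 + 0.8182 + 0.6857 + 0.6842) / 5 = 0.680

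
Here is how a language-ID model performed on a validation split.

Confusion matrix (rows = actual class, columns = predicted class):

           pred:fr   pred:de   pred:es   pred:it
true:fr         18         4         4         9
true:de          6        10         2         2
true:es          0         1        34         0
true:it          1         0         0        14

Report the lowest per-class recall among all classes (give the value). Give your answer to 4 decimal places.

0.5000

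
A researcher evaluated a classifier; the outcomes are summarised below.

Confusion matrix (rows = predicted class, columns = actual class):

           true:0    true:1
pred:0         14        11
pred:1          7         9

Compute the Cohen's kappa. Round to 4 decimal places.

0.1172

Observed agreement pₒ = trace/N = 23/41 = 0.56098
Expected agreement pₑ = Σ (rowᵢ·colᵢ)/N² = (21·25 + 20·16)/41² = 0.50268
κ = (pₒ − pₑ)/(1 − pₑ) = (0.56098 − 0.50268)/(1 − 0.50268) = 0.1172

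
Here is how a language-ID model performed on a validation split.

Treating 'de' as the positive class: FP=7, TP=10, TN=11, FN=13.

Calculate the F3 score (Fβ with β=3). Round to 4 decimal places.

0.4464

Fβ = (1+β²)·TP / ((1+β²)·TP + β²·FN + FP), with β²=9
= 10·10 / (10·10 + 9·13 + 7) = 0.4464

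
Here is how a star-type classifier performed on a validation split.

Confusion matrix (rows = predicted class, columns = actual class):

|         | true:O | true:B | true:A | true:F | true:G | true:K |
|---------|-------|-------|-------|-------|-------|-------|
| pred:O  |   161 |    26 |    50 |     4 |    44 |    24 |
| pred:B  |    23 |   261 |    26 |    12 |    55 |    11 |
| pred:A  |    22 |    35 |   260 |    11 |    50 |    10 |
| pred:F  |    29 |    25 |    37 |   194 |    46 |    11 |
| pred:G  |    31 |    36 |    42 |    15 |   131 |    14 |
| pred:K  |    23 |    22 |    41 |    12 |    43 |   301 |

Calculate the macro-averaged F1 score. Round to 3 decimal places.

Per-class F1 score (2·TP/(2·TP+FP+FN)):
  O: TP=161, FP=26+50+4+44+24=148, FN=23+22+29+31+23=128 → 322/598 = 0.5385
  B: TP=261, FP=23+26+12+55+11=127, FN=26+35+25+36+22=144 → 522/793 = 0.6583
  A: TP=260, FP=22+35+11+50+10=128, FN=50+26+37+42+41=196 → 520/844 = 0.6161
  F: TP=194, FP=29+25+37+46+11=148, FN=4+12+11+15+12=54 → 388/590 = 0.6576
  G: TP=131, FP=31+36+42+15+14=138, FN=44+55+50+46+43=238 → 262/638 = 0.4107
  K: TP=301, FP=23+22+41+12+43=141, FN=24+11+10+11+14=70 → 602/813 = 0.7405
Macro-F1 score = mean = (0.5385 + 0.6583 + 0.6161 + 0.6576 + 0.4107 + 0.7405) / 6 = 0.604

0.604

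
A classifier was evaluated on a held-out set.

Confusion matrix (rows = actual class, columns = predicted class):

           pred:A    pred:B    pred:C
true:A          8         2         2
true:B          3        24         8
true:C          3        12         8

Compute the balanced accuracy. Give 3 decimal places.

0.567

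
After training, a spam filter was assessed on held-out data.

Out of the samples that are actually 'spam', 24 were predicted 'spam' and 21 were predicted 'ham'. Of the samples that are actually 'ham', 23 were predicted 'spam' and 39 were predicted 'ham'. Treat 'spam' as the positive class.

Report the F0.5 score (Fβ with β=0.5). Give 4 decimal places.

0.5150

Fβ = (1+β²)·TP / ((1+β²)·TP + β²·FN + FP), with β²=1/4
= 1.25·24 / (1.25·24 + 0.25·21 + 23) = 0.5150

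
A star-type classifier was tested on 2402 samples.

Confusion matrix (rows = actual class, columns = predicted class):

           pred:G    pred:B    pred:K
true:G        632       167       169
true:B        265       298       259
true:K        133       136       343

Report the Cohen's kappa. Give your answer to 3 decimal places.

0.288

Observed agreement pₒ = trace/N = 1273/2402 = 0.5300
Expected agreement pₑ = Σ (rowᵢ·colᵢ)/N² = (968·1030 + 822·601 + 612·771)/2402² = 0.3402
κ = (pₒ − pₑ)/(1 − pₑ) = (0.5300 − 0.3402)/(1 − 0.3402) = 0.288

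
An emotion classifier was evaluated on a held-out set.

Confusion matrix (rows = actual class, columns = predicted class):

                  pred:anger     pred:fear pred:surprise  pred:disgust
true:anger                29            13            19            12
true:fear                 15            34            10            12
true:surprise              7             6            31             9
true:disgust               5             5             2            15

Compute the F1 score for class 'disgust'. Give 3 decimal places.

0.400

Take TP from the diagonal, FP from the rest of the 'disgust' prediction marginal, FN from the rest of the 'disgust' actual marginal.
F1 score = 2·TP/(2·TP+FP+FN).
disgust: TP=15, FP=12+12+9=33, FN=5+5+2=12 → 30/75 = 0.4000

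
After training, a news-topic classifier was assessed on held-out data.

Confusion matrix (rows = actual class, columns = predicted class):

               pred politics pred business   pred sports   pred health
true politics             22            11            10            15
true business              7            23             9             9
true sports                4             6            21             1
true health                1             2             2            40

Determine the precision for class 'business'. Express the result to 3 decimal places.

0.548

Take TP from the diagonal, FP from the rest of the 'business' prediction marginal, FN from the rest of the 'business' actual marginal.
precision = TP/(TP+FP).
business: TP=23, FP=11+6+2=19 → 23/42 = 0.5476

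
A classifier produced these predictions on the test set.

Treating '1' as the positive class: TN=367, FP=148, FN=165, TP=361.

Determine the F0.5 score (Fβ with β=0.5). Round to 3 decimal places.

0.705

Fβ = (1+β²)·TP / ((1+β²)·TP + β²·FN + FP), with β²=1/4
= 1.25·361 / (1.25·361 + 0.25·165 + 148) = 0.705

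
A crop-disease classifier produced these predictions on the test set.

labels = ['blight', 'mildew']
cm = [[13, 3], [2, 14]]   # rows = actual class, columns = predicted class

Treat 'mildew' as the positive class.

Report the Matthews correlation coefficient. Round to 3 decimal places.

MCC = (TP·TN − FP·FN) / √((TP+FP)(TP+FN)(TN+FP)(TN+FN))
Numerator = 14·13 − 3·2 = 176
Denominator = √(17·16·16·15) = √65280 = 255.4995
MCC = 176 / 255.4995 = 0.689

0.689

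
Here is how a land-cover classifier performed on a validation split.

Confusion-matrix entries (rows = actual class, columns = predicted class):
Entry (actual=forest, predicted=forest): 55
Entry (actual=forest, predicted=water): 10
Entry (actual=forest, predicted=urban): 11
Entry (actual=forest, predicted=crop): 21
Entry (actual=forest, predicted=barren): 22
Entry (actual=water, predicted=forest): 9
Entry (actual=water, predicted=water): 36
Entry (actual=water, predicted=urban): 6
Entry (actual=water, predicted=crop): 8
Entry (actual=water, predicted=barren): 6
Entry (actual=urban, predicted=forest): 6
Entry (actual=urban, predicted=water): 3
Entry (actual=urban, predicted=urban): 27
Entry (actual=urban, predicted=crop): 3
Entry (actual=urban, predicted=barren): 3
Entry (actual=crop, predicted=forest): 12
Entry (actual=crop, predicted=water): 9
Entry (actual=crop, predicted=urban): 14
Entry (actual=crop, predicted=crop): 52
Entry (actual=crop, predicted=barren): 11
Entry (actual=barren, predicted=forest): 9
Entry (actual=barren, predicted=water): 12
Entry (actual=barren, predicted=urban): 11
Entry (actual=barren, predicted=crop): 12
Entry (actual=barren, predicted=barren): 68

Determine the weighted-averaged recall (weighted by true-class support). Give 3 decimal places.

0.546

Per-class recall (TP/(TP+FN)):
  forest: TP=55, FN=10+11+21+22=64 → 55/119 = 0.4622
  water: TP=36, FN=9+6+8+6=29 → 36/65 = 0.5538
  urban: TP=27, FN=6+3+3+3=15 → 27/42 = 0.6429
  crop: TP=52, FN=12+9+14+11=46 → 52/98 = 0.5306
  barren: TP=68, FN=9+12+11+12=44 → 68/112 = 0.6071
Weighted-recall = Σ (supportᵢ/N)·recallᵢ with N=436: (119/436)·0.4622 + (65/436)·0.5538 + (42/436)·0.6429 + (98/436)·0.5306 + (112/436)·0.6071 = 0.546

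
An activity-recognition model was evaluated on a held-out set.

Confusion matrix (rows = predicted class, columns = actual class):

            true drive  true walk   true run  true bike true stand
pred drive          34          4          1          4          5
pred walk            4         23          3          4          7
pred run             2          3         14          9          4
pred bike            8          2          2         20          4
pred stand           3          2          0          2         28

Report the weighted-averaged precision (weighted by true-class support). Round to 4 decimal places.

Per-class precision (TP/(TP+FP)):
  drive: TP=34, FP=4+1+4+5=14 → 34/48 = 0.70833
  walk: TP=23, FP=4+3+4+7=18 → 23/41 = 0.56098
  run: TP=14, FP=2+3+9+4=18 → 14/32 = 0.43750
  bike: TP=20, FP=8+2+2+4=16 → 20/36 = 0.55556
  stand: TP=28, FP=3+2+0+2=7 → 28/35 = 0.80000
Weighted-precision = Σ (supportᵢ/N)·precisionᵢ with N=192: (51/192)·0.70833 + (34/192)·0.56098 + (20/192)·0.43750 + (39/192)·0.55556 + (48/192)·0.80000 = 0.6459

0.6459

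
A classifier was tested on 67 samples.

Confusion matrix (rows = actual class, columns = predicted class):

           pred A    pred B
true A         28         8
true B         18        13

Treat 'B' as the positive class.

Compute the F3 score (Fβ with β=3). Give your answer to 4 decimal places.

0.4333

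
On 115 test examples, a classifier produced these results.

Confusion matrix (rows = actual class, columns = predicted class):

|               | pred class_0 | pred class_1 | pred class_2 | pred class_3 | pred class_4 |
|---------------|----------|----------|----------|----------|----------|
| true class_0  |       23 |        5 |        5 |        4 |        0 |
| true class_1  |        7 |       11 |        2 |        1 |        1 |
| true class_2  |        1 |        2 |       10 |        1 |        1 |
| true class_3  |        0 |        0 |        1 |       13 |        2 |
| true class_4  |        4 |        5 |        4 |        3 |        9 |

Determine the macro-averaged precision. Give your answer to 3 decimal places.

Per-class precision (TP/(TP+FP)):
  class_0: TP=23, FP=7+1+0+4=12 → 23/35 = 0.6571
  class_1: TP=11, FP=5+2+0+5=12 → 11/23 = 0.4783
  class_2: TP=10, FP=5+2+1+4=12 → 10/22 = 0.4545
  class_3: TP=13, FP=4+1+1+3=9 → 13/22 = 0.5909
  class_4: TP=9, FP=0+1+1+2=4 → 9/13 = 0.6923
Macro-precision = mean = (0.6571 + 0.4783 + 0.4545 + 0.5909 + 0.6923) / 5 = 0.575

0.575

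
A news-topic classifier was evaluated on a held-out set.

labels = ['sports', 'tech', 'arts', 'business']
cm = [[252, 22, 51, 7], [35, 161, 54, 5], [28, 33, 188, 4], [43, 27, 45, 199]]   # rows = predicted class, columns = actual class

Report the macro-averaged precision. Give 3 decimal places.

0.692

Per-class precision (TP/(TP+FP)):
  sports: TP=252, FP=22+51+7=80 → 252/332 = 0.7590
  tech: TP=161, FP=35+54+5=94 → 161/255 = 0.6314
  arts: TP=188, FP=28+33+4=65 → 188/253 = 0.7431
  business: TP=199, FP=43+27+45=115 → 199/314 = 0.6338
Macro-precision = mean = (0.7590 + 0.6314 + 0.7431 + 0.6338) / 4 = 0.692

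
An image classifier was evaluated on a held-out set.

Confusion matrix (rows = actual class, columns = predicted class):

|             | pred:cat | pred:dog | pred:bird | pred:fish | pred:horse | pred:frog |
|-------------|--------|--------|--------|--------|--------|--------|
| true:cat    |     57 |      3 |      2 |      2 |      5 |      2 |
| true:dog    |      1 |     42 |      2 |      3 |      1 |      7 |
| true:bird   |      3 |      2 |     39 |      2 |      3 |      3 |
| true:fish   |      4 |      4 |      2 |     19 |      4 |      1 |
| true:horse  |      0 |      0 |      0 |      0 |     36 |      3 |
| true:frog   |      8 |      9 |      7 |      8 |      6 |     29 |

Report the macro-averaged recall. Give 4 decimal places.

0.7029

Per-class recall (TP/(TP+FN)):
  cat: TP=57, FN=3+2+2+5+2=14 → 57/71 = 0.80282
  dog: TP=42, FN=1+2+3+1+7=14 → 42/56 = 0.75000
  bird: TP=39, FN=3+2+2+3+3=13 → 39/52 = 0.75000
  fish: TP=19, FN=4+4+2+4+1=15 → 19/34 = 0.55882
  horse: TP=36, FN=0+0+0+0+3=3 → 36/39 = 0.92308
  frog: TP=29, FN=8+9+7+8+6=38 → 29/67 = 0.43284
Macro-recall = mean = (0.80282 + 0.75000 + 0.75000 + 0.55882 + 0.92308 + 0.43284) / 6 = 0.7029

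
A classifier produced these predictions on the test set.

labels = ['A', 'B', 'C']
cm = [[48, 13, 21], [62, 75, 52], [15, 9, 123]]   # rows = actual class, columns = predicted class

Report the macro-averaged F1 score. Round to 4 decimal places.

Per-class F1 score (2·TP/(2·TP+FP+FN)):
  A: TP=48, FP=62+15=77, FN=13+21=34 → 96/207 = 0.46377
  B: TP=75, FP=13+9=22, FN=62+52=114 → 150/286 = 0.52448
  C: TP=123, FP=21+52=73, FN=15+9=24 → 246/343 = 0.71720
Macro-F1 score = mean = (0.46377 + 0.52448 + 0.71720) / 3 = 0.5685

0.5685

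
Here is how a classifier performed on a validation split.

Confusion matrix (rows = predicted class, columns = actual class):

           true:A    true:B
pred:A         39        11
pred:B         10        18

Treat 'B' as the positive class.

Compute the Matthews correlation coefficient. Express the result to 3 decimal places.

MCC = (TP·TN − FP·FN) / √((TP+FP)(TP+FN)(TN+FP)(TN+FN))
Numerator = 18·39 − 10·11 = 592
Denominator = √(28·29·49·50) = √1989400 = 1410.4609
MCC = 592 / 1410.4609 = 0.420

0.420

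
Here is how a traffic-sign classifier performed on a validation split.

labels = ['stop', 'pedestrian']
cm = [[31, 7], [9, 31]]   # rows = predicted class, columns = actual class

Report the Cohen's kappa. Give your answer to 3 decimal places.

Observed agreement pₒ = trace/N = 62/78 = 0.7949
Expected agreement pₑ = Σ (rowᵢ·colᵢ)/N² = (40·38 + 38·40)/78² = 0.4997
κ = (pₒ − pₑ)/(1 − pₑ) = (0.7949 − 0.4997)/(1 − 0.4997) = 0.590

0.590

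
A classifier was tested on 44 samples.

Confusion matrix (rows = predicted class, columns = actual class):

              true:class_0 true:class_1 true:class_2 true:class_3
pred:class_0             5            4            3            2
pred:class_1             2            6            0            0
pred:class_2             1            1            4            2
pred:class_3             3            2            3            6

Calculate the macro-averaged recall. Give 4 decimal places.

0.4790

Per-class recall (TP/(TP+FN)):
  class_0: TP=5, FN=2+1+3=6 → 5/11 = 0.45455
  class_1: TP=6, FN=4+1+2=7 → 6/13 = 0.46154
  class_2: TP=4, FN=3+0+3=6 → 4/10 = 0.40000
  class_3: TP=6, FN=2+0+2=4 → 6/10 = 0.60000
Macro-recall = mean = (0.45455 + 0.46154 + 0.40000 + 0.60000) / 4 = 0.4790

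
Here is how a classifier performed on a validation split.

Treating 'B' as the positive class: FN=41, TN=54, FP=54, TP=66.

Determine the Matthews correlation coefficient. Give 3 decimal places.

MCC = (TP·TN − FP·FN) / √((TP+FP)(TP+FN)(TN+FP)(TN+FN))
Numerator = 66·54 − 54·41 = 1350
Denominator = √(120·107·108·95) = √131738400 = 11477.7350
MCC = 1350 / 11477.7350 = 0.118

0.118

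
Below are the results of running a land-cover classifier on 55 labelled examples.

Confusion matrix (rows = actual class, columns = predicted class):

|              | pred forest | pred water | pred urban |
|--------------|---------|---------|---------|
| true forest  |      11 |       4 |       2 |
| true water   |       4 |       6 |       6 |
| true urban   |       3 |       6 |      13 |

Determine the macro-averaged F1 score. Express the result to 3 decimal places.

Per-class F1 score (2·TP/(2·TP+FP+FN)):
  forest: TP=11, FP=4+3=7, FN=4+2=6 → 22/35 = 0.6286
  water: TP=6, FP=4+6=10, FN=4+6=10 → 12/32 = 0.3750
  urban: TP=13, FP=2+6=8, FN=3+6=9 → 26/43 = 0.6047
Macro-F1 score = mean = (0.6286 + 0.3750 + 0.6047) / 3 = 0.536

0.536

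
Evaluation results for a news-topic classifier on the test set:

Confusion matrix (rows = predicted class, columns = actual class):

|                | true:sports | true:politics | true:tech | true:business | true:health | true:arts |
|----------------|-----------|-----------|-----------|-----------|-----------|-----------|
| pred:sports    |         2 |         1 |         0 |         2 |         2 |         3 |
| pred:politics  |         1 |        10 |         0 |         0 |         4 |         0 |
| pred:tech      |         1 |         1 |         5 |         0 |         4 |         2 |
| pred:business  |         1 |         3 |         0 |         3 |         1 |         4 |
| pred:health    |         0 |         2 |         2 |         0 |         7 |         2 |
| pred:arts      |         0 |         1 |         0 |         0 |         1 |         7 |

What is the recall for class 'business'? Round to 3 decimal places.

One-vs-rest for 'business': TP = diagonal; FP = other classes predicted 'business'; FN = 'business' predicted as other.
recall = TP/(TP+FN).
business: TP=3, FN=2+0+0+0+0=2 → 3/5 = 0.6000

0.600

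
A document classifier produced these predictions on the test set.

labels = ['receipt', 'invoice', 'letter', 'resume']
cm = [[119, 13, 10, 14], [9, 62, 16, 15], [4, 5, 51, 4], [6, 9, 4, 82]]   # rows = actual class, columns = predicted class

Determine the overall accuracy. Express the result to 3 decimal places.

0.742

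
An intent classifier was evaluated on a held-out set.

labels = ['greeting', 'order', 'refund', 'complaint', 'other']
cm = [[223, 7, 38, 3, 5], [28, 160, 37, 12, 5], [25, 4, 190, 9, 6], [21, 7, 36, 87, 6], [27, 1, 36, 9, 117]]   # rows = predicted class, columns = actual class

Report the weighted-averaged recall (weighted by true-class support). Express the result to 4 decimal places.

0.7070

Per-class recall (TP/(TP+FN)):
  greeting: TP=223, FN=28+25+21+27=101 → 223/324 = 0.68827
  order: TP=160, FN=7+4+7+1=19 → 160/179 = 0.89385
  refund: TP=190, FN=38+37+36+36=147 → 190/337 = 0.56380
  complaint: TP=87, FN=3+12+9+9=33 → 87/120 = 0.72500
  other: TP=117, FN=5+5+6+6=22 → 117/139 = 0.84173
Weighted-recall = Σ (supportᵢ/N)·recallᵢ with N=1099: (324/1099)·0.68827 + (179/1099)·0.89385 + (337/1099)·0.56380 + (120/1099)·0.72500 + (139/1099)·0.84173 = 0.7070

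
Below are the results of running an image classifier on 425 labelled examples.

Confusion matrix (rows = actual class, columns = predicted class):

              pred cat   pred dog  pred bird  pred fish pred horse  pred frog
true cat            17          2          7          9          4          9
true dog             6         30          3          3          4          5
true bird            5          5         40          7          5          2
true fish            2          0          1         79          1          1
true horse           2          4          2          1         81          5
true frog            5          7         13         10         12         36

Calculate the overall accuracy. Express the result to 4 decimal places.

Accuracy = trace / total = (17+30+40+79+81+36=283) / 425 = 283/425 = 0.6659

0.6659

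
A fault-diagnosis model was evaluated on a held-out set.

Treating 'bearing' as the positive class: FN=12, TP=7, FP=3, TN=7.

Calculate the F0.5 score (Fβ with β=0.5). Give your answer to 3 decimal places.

0.593

Fβ = (1+β²)·TP / ((1+β²)·TP + β²·FN + FP), with β²=1/4
= 1.25·7 / (1.25·7 + 0.25·12 + 3) = 0.593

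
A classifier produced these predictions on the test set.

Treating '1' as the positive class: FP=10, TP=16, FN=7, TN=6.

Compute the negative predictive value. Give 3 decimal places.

0.462

NPV = TN/(TN+FN) = 6/(6+7) = 0.462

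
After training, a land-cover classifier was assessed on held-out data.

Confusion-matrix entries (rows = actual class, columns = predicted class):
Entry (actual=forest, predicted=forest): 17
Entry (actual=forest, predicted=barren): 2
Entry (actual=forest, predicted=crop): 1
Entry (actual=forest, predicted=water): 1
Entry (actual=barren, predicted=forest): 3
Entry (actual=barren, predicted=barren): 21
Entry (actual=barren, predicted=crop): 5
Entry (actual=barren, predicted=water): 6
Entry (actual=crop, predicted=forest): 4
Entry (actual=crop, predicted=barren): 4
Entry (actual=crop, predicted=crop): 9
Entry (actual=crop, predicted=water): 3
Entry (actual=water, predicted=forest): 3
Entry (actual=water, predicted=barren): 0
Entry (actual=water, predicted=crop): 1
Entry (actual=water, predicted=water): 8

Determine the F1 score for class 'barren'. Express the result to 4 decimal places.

0.6774

Treat 'barren' as positive and all other classes as negative.
F1 score = 2·TP/(2·TP+FP+FN).
barren: TP=21, FP=2+4+0=6, FN=3+5+6=14 → 42/62 = 0.67742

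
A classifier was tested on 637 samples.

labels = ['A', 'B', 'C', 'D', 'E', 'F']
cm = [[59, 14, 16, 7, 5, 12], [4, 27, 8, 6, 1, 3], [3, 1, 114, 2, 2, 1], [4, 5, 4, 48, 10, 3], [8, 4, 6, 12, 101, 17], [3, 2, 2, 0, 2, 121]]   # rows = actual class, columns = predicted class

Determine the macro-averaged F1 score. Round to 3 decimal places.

0.702

Per-class F1 score (2·TP/(2·TP+FP+FN)):
  A: TP=59, FP=4+3+4+8+3=22, FN=14+16+7+5+12=54 → 118/194 = 0.6082
  B: TP=27, FP=14+1+5+4+2=26, FN=4+8+6+1+3=22 → 54/102 = 0.5294
  C: TP=114, FP=16+8+4+6+2=36, FN=3+1+2+2+1=9 → 228/273 = 0.8352
  D: TP=48, FP=7+6+2+12+0=27, FN=4+5+4+10+3=26 → 96/149 = 0.6443
  E: TP=101, FP=5+1+2+10+2=20, FN=8+4+6+12+17=47 → 202/269 = 0.7509
  F: TP=121, FP=12+3+1+3+17=36, FN=3+2+2+0+2=9 → 242/287 = 0.8432
Macro-F1 score = mean = (0.6082 + 0.5294 + 0.8352 + 0.6443 + 0.7509 + 0.8432) / 6 = 0.702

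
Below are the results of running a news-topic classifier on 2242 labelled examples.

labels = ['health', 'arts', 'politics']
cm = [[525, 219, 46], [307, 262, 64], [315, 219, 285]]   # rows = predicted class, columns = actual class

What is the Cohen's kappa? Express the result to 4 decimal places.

Observed agreement pₒ = trace/N = 1072/2242 = 0.47814
Expected agreement pₑ = Σ (rowᵢ·colᵢ)/N² = (1147·790 + 700·633 + 395·819)/2242² = 0.33278
κ = (pₒ − pₑ)/(1 − pₑ) = (0.47814 − 0.33278)/(1 − 0.33278) = 0.2179

0.2179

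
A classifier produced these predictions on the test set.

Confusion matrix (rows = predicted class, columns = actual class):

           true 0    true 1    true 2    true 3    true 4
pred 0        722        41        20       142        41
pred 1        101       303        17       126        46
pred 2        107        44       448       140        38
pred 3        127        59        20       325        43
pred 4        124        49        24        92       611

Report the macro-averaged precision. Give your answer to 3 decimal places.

0.616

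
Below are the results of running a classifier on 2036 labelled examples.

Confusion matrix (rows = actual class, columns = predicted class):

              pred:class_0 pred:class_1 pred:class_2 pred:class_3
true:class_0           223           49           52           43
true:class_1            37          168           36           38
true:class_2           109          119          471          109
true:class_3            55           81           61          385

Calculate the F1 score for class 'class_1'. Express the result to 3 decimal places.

Treat 'class_1' as positive and all other classes as negative.
F1 score = 2·TP/(2·TP+FP+FN).
class_1: TP=168, FP=49+119+81=249, FN=37+36+38=111 → 336/696 = 0.4828

0.483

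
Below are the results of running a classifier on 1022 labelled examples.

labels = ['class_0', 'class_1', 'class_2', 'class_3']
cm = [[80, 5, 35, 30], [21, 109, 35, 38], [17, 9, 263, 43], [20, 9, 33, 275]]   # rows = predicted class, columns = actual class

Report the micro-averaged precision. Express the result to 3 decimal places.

0.711

Micro-averaging pools counts across classes: ΣTP=727, ΣFP=295, ΣFN=295.
Micro-precision = TP/(TP+FP) on pooled counts = 0.711 (equals overall accuracy in single-label multiclass).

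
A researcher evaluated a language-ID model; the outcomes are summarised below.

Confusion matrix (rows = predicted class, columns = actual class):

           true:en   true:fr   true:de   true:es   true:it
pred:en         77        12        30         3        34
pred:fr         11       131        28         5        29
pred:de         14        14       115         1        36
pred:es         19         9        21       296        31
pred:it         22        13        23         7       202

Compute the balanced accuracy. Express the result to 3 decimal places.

Balanced accuracy = mean of per-class recall.
  en: recall = 77/143 = 0.5385
  fr: recall = 131/179 = 0.7318
  de: recall = 115/217 = 0.5300
  es: recall = 296/312 = 0.9487
  it: recall = 202/332 = 0.6084
Mean = (0.5385 + 0.7318 + 0.5300 + 0.9487 + 0.6084) / 5 = 0.671

0.671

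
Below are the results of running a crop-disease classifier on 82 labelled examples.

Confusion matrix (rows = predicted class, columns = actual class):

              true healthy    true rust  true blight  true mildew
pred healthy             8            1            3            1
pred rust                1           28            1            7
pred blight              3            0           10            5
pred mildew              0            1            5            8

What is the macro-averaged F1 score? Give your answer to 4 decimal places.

0.6184

Per-class F1 score (2·TP/(2·TP+FP+FN)):
  healthy: TP=8, FP=1+3+1=5, FN=1+3+0=4 → 16/25 = 0.64000
  rust: TP=28, FP=1+1+7=9, FN=1+0+1=2 → 56/67 = 0.83582
  blight: TP=10, FP=3+0+5=8, FN=3+1+5=9 → 20/37 = 0.54054
  mildew: TP=8, FP=0+1+5=6, FN=1+7+5=13 → 16/35 = 0.45714
Macro-F1 score = mean = (0.64000 + 0.83582 + 0.54054 + 0.45714) / 4 = 0.6184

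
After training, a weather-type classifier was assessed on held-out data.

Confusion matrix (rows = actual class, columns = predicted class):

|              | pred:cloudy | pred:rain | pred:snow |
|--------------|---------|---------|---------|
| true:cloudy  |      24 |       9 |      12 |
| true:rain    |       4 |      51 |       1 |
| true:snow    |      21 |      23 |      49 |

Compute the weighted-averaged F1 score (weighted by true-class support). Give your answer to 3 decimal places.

0.633

Per-class F1 score (2·TP/(2·TP+FP+FN)):
  cloudy: TP=24, FP=4+21=25, FN=9+12=21 → 48/94 = 0.5106
  rain: TP=51, FP=9+23=32, FN=4+1=5 → 102/139 = 0.7338
  snow: TP=49, FP=12+1=13, FN=21+23=44 → 98/155 = 0.6323
Weighted-F1 score = Σ (supportᵢ/N)·F1 scoreᵢ with N=194: (45/194)·0.5106 + (56/194)·0.7338 + (93/194)·0.6323 = 0.633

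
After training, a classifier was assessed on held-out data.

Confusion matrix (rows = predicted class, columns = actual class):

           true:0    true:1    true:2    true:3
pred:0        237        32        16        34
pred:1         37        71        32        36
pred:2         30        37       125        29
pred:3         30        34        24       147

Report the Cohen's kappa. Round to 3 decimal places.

0.470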